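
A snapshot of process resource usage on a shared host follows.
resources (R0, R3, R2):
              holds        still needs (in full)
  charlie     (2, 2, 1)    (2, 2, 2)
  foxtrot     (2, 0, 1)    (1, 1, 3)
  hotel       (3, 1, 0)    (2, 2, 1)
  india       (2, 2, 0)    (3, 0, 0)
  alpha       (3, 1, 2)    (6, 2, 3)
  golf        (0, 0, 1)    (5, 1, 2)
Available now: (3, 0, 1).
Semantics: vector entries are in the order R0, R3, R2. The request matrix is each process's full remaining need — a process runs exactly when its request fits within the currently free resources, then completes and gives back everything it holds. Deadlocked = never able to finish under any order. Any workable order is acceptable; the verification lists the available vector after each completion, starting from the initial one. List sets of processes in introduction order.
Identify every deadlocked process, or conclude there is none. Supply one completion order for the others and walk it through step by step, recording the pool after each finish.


The deadlocked set is charlie, foxtrot, alpha and golf.
Key observation: the pool after india, hotel is (8, 3, 1); every surviving request exceeds it in R2, so progress ends there.
A valid finishing order for the others: india, hotel. Step-by-step check:
  pool = (3, 0, 1)
  run india (needs (3, 0, 0), free (3, 0, 1)); after release of (2, 2, 0) the pool is (5, 2, 1)
  run hotel (needs (2, 2, 1), free (5, 2, 1)); after release of (3, 1, 0) the pool is (8, 3, 1)
None of the blocked processes ever fits:
  charlie still needs (2, 2, 2) but only (8, 3, 1) is free — short on R2
  foxtrot still needs (1, 1, 3) but only (8, 3, 1) is free — short on R2
  alpha still needs (6, 2, 3) but only (8, 3, 1) is free — short on R2
  golf still needs (5, 1, 2) but only (8, 3, 1) is free — short on R2


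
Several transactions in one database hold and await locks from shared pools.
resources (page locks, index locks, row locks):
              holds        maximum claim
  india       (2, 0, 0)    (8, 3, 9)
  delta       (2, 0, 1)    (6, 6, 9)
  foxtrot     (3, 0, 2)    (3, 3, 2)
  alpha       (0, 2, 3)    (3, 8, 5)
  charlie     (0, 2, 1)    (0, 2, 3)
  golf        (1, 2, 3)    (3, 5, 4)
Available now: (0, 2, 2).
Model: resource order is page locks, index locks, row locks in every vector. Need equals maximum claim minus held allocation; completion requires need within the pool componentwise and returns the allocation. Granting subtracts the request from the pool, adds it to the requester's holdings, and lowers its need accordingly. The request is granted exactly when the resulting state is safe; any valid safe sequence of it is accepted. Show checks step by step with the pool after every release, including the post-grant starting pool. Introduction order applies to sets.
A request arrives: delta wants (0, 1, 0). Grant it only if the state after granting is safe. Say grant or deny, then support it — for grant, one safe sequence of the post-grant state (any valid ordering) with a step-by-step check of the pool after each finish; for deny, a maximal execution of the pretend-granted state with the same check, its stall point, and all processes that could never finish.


GRANT. The post-grant state is safe; one safe sequence: charlie, foxtrot, golf, delta, india, alpha.
Key observation: granting shrinks the pool to (0, 1, 2), yet charlie still fits and the chain goes through.
Step-by-step check of the post-grant state:
  pool = (0, 1, 2)
  run charlie (needs (0, 0, 2), free (0, 1, 2)); after release of (0, 2, 1) the pool is (0, 3, 3)
  run foxtrot (needs (0, 3, 0), free (0, 3, 3)); after release of (3, 0, 2) the pool is (3, 3, 5)
  run golf (needs (2, 3, 1), free (3, 3, 5)); after release of (1, 2, 3) the pool is (4, 5, 8)
  run delta (needs (4, 5, 8), free (4, 5, 8)); after release of (2, 1, 1) the pool is (6, 6, 9)
  run india (needs (6, 3, 9), free (6, 6, 9)); after release of (2, 0, 0) the pool is (8, 6, 9)
  run alpha (needs (3, 6, 2), free (8, 6, 9)); after release of (0, 2, 3) the pool is (8, 8, 12)


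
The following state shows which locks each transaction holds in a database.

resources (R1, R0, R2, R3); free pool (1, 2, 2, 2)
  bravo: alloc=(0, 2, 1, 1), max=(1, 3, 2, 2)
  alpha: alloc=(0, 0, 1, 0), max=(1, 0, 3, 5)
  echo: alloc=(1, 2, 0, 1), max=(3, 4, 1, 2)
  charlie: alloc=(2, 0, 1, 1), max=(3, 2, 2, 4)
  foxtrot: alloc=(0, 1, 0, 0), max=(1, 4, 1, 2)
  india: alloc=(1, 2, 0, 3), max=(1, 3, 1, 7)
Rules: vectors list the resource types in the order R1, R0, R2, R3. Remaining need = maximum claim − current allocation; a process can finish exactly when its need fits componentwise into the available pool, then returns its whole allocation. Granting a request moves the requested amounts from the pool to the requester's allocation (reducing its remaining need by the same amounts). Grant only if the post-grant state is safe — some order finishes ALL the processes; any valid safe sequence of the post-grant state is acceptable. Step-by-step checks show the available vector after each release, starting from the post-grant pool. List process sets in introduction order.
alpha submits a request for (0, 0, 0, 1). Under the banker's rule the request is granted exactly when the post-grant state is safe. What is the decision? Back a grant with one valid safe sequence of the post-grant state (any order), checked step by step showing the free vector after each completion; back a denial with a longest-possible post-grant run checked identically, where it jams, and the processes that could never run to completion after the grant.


DENY — the pretend-granted state is unsafe.
Key observation: after bravo, foxtrot the pool peaks at (1, 5, 3, 2), and each blocked process is short somewhere: alpha on R3; echo on R1; charlie on R3; india on R3.
Pretend the grant happened; the run bravo, foxtrot goes as far as possible. Step-by-step check:
  pool = (1, 2, 2, 1)
  bravo: need (1, 1, 1, 1) fits (1, 2, 2, 1); releases (0, 2, 1, 1), pool now (1, 4, 3, 2)
  foxtrot: need (1, 3, 1, 2) fits (1, 4, 3, 2); releases (0, 1, 0, 0), pool now (1, 5, 3, 2)
  alpha still needs (1, 0, 2, 4) but only (1, 5, 3, 2) is free — short on R3
  echo still needs (2, 2, 1, 1) but only (1, 5, 3, 2) is free — short on R1
  charlie still needs (1, 2, 1, 3) but only (1, 5, 3, 2) is free — short on R3
  india still needs (0, 1, 1, 4) but only (1, 5, 3, 2) is free — short on R3
Post-grant, the permanently blocked set is alpha, echo, charlie and india.


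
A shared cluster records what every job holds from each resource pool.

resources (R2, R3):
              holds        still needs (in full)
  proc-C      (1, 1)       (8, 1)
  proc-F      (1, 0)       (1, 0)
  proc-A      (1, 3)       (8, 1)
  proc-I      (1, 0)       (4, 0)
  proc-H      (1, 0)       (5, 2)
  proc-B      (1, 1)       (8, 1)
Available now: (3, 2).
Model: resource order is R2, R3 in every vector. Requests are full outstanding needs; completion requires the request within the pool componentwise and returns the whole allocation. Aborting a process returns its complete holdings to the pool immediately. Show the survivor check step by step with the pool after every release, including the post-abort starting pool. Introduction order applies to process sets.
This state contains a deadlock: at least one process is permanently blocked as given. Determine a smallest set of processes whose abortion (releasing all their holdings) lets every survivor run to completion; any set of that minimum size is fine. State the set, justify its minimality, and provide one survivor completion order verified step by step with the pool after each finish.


Abort proc-C and proc-A.
Key observation: before aborting proc-C and proc-A, proc-B was permanently blocked — no order could ever run it; afterwards it completes at step 4.
Minimality, checking each single-abort alternative: proc-C alone leaves proc-A blocked (short on R2); proc-F alone leaves proc-C blocked (short on R2); proc-A alone leaves proc-C blocked (short on R2); proc-I alone leaves proc-C blocked (short on R2); proc-H alone leaves proc-C blocked (short on R2); proc-B alone leaves proc-C blocked (short on R2).
The survivors complete as proc-F, proc-I, proc-H, proc-B. Step-by-step check (starting from the post-abort pool):
  pool = (5, 6)
  proc-F needs (1, 0) <= (5, 6) -> finishes; pool += (1, 0) = (6, 6)
  proc-I needs (4, 0) <= (6, 6) -> finishes; pool += (1, 0) = (7, 6)
  proc-H needs (5, 2) <= (7, 6) -> finishes; pool += (1, 0) = (8, 6)
  proc-B needs (8, 1) <= (8, 6) -> finishes; pool += (1, 1) = (9, 7)


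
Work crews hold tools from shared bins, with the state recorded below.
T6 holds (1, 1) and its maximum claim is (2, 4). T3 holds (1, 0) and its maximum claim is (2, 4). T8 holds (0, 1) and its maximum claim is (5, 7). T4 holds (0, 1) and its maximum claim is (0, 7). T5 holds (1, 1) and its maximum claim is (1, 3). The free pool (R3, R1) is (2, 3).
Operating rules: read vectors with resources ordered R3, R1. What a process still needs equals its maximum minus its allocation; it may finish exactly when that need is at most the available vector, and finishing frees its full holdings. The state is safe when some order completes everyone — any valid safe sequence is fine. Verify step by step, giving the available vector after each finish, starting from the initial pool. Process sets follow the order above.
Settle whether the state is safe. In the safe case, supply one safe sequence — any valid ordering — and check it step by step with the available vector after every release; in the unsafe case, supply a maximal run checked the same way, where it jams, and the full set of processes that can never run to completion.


UNSAFE — no complete ordering exists.
Key observation: once T6, T5, T3 finish, the pool peaks at (5, 5) — and every remaining process still needs more R1 than that.
A maximal execution: T6, T5, T3 — then nothing else fits. Walking it through:
  pool = (2, 3)
  T6 needs (1, 3) <= (2, 3) -> finishes; pool += (1, 1) = (3, 4)
  T5 needs (0, 2) <= (3, 4) -> finishes; pool += (1, 1) = (4, 5)
  T3 needs (1, 4) <= (4, 5) -> finishes; pool += (1, 0) = (5, 5)
  T8 cannot run: need (5, 6) vs free (5, 5) (insufficient R1)
  T4 cannot run: need (0, 6) vs free (5, 5) (insufficient R1)
Permanently blocked: T8 and T4.


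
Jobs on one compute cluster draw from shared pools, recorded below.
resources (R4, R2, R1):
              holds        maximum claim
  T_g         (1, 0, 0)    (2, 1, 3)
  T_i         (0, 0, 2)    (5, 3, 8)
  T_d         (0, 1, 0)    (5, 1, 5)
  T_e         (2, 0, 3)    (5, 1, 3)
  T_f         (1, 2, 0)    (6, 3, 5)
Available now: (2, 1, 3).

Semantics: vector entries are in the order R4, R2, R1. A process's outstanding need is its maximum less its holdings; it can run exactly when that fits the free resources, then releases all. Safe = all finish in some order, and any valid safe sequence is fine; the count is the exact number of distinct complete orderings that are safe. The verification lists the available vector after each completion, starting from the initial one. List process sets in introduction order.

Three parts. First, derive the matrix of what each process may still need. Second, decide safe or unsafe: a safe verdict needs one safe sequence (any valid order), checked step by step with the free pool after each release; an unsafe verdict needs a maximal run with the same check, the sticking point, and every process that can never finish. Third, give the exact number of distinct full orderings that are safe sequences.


(1) Outstanding need per process (order R4, R2, R1):
  T_g: (1, 1, 3)
  T_i: (5, 3, 6)
  T_d: (5, 0, 5)
  T_e: (3, 1, 0)
  T_f: (5, 1, 5)
(2) The state is SAFE; one workable sequence: T_g, T_e, T_f, T_d, T_i.
Key observation: at T_g the run first touches a limit — (1, 1, 3) against (2, 1, 3), exact on a resource it actually requests.
Step-by-step check:
  pool = (2, 1, 3)
  T_g: need (1, 1, 3) fits (2, 1, 3); releases (1, 0, 0), pool now (3, 1, 3)
  T_e: need (3, 1, 0) fits (3, 1, 3); releases (2, 0, 3), pool now (5, 1, 6)
  T_f: need (5, 1, 5) fits (5, 1, 6); releases (1, 2, 0), pool now (6, 3, 6)
  T_d: need (5, 0, 5) fits (6, 3, 6); releases (0, 1, 0), pool now (6, 4, 6)
  T_i: need (5, 3, 6) fits (6, 4, 6); releases (0, 0, 2), pool now (6, 4, 8)
(3) Exactly 3 of the possible complete orderings are safe sequences.


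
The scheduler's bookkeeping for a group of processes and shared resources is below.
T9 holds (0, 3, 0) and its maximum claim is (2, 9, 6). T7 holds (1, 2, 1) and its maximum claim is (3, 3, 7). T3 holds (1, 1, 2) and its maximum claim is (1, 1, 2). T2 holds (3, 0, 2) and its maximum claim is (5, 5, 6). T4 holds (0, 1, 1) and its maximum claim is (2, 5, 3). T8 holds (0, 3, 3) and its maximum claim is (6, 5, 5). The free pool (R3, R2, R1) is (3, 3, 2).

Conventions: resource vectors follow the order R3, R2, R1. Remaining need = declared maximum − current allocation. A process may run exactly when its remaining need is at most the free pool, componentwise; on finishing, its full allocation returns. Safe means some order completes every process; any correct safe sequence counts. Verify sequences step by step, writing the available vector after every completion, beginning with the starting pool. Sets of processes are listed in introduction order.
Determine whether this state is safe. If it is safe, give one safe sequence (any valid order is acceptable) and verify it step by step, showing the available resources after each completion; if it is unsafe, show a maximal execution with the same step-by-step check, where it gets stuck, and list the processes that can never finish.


The state is SAFE; one workable sequence: T3, T4, T2, T8, T7, T9.
Key observation: reading the order forward, T4 is the first process whose need (2, 4, 2) meets the free pool (4, 4, 4) exactly on a resource it requests.
Check, step by step:
  pool = (3, 3, 2)
  run T3 (needs (0, 0, 0), free (3, 3, 2)); after release of (1, 1, 2) the pool is (4, 4, 4)
  run T4 (needs (2, 4, 2), free (4, 4, 4)); after release of (0, 1, 1) the pool is (4, 5, 5)
  run T2 (needs (2, 5, 4), free (4, 5, 5)); after release of (3, 0, 2) the pool is (7, 5, 7)
  run T8 (needs (6, 2, 2), free (7, 5, 7)); after release of (0, 3, 3) the pool is (7, 8, 10)
  run T7 (needs (2, 1, 6), free (7, 8, 10)); after release of (1, 2, 1) the pool is (8, 10, 11)
  run T9 (needs (2, 6, 6), free (8, 10, 11)); after release of (0, 3, 0) the pool is (8, 13, 11)


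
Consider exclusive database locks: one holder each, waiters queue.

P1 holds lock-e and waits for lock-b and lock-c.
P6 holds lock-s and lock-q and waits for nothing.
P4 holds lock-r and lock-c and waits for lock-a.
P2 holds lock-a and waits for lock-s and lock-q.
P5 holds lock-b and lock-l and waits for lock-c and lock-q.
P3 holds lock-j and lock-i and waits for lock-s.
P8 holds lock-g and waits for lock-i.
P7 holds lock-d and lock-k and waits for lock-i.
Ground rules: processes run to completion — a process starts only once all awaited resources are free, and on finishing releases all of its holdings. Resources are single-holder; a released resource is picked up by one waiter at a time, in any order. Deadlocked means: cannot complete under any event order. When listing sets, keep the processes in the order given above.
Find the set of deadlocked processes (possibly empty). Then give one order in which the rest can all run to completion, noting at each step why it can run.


The deadlocked set is empty.
Key observation: although several processes wait, no cycle exists — each chain bottoms out at a free runner.
The rest can finish in the order P6, P3, P7, P8, P2, P4, P5, P1.
Step-by-step check:
  P6 waits on nothing -> runs at once and releases lock-s and lock-q
  run P3 (all its waits — lock-s — are resolved); releases lock-j and lock-i
  run P7 (all its waits — lock-i — are resolved); releases lock-d and lock-k
  run P8 (all its waits — lock-i — are resolved); releases lock-g
  run P2 (all its waits — lock-s and lock-q — are resolved); releases lock-a
  run P4 (all its waits — lock-a — are resolved); releases lock-r and lock-c
  run P5 (all its waits — lock-c and lock-q — are resolved); releases lock-b and lock-l
  run P1 (all its waits — lock-b and lock-c — are resolved); releases lock-e


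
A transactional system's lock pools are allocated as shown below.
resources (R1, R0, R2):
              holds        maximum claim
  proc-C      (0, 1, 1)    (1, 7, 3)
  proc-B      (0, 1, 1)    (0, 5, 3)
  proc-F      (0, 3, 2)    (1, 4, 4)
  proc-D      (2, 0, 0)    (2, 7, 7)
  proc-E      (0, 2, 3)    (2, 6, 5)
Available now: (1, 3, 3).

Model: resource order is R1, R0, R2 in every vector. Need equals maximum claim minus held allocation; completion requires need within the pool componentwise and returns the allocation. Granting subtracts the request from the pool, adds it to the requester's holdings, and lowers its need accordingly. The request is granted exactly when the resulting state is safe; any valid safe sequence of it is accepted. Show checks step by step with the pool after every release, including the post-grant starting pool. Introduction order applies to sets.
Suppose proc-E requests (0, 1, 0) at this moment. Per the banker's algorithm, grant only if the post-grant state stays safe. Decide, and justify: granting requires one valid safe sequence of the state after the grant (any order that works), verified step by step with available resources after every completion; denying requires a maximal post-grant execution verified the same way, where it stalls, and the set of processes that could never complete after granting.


GRANT — the state after the grant stays safe, e.g. via proc-F, proc-B, proc-C, proc-D, proc-E.
Key observation: (1, 2, 3) free after granting still covers proc-F first, and each release covers the next.
Step-by-step check of the post-grant state:
  pool = (1, 2, 3)
  proc-F: need (1, 1, 2) fits (1, 2, 3); releases (0, 3, 2), pool now (1, 5, 5)
  proc-B: need (0, 4, 2) fits (1, 5, 5); releases (0, 1, 1), pool now (1, 6, 6)
  proc-C: need (1, 6, 2) fits (1, 6, 6); releases (0, 1, 1), pool now (1, 7, 7)
  proc-D: need (0, 7, 7) fits (1, 7, 7); releases (2, 0, 0), pool now (3, 7, 7)
  proc-E: need (2, 3, 2) fits (3, 7, 7); releases (0, 3, 3), pool now (3, 10, 10)


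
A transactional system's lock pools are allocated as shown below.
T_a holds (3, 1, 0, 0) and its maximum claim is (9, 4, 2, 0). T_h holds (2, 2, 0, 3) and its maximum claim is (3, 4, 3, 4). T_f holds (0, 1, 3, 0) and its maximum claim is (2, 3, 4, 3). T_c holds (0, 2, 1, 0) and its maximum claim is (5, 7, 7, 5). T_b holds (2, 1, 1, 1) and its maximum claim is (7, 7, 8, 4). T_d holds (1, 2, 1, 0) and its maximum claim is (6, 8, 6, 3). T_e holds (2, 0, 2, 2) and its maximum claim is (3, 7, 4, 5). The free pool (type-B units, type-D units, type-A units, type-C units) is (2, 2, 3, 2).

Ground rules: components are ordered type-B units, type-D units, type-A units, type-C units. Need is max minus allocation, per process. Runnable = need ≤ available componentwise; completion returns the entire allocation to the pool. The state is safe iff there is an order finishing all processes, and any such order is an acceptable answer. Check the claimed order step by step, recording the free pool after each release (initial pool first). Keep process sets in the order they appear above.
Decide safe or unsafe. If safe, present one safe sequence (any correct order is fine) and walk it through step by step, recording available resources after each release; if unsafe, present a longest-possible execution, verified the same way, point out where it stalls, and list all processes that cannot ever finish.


UNSAFE — no complete ordering exists.
Key observation: after T_h, T_f the pool peaks at (4, 5, 6, 5), and each blocked process is short somewhere: T_a on type-B units; T_c on type-B units; T_b on type-B units, type-D units, type-A units; T_d on type-B units, type-D units; T_e on type-D units.
The run T_h, T_f cannot be extended any further. Step-by-step check:
  pool = (2, 2, 3, 2)
  T_h needs (1, 2, 3, 1) <= (2, 2, 3, 2) -> finishes; pool += (2, 2, 0, 3) = (4, 4, 3, 5)
  T_f needs (2, 2, 1, 3) <= (4, 4, 3, 5) -> finishes; pool += (0, 1, 3, 0) = (4, 5, 6, 5)
  T_a still needs (6, 3, 2, 0) but only (4, 5, 6, 5) is free — short on type-B units
  T_c still needs (5, 5, 6, 5) but only (4, 5, 6, 5) is free — short on type-B units
  T_b still needs (5, 6, 7, 3) but only (4, 5, 6, 5) is free — short on type-B units, type-D units and type-A units
  T_d still needs (5, 6, 5, 3) but only (4, 5, 6, 5) is free — short on type-B units and type-D units
  T_e still needs (1, 7, 2, 3) but only (4, 5, 6, 5) is free — short on type-D units
Never able to finish: T_a, T_c, T_b, T_d and T_e.


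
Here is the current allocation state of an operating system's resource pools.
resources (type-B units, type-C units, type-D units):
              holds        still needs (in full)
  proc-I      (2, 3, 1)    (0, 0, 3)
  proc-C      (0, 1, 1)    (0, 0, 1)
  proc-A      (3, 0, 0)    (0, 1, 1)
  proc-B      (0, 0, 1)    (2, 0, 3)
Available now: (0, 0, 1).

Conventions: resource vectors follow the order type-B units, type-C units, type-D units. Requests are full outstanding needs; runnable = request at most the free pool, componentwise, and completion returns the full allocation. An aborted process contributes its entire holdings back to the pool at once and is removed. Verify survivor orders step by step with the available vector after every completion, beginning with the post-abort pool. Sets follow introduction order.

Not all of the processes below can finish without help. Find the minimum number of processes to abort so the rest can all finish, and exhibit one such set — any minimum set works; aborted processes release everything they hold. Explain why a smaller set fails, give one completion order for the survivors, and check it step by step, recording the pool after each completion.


Abort proc-I.
Key observation: the deadlocked proc-B becomes finishable only because proc-I released (2, 3, 1); it completes at step 2 below.
Minimality: the empty abort set fails — the state is deadlocked as it stands.
The survivors complete as proc-C, proc-B, proc-A. Check, step by step (starting from the post-abort pool):
  pool = (2, 3, 2)
  proc-C: need (0, 0, 1) fits (2, 3, 2); releases (0, 1, 1), pool now (2, 4, 3)
  proc-B: need (2, 0, 3) fits (2, 4, 3); releases (0, 0, 1), pool now (2, 4, 4)
  proc-A: need (0, 1, 1) fits (2, 4, 4); releases (3, 0, 0), pool now (5, 4, 4)


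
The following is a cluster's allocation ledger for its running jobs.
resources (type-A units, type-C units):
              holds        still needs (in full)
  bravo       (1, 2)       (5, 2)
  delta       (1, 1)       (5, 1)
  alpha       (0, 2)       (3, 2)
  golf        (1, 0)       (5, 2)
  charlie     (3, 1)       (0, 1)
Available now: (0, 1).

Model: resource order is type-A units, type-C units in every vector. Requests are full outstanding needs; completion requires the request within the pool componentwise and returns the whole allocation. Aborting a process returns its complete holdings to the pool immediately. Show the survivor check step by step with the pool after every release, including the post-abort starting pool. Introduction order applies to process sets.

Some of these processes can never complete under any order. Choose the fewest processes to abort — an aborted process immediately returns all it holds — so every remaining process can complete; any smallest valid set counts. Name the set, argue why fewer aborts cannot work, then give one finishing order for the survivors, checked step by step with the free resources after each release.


Abort bravo and golf.
Key observation: aborting bravo and golf returns (2, 2), and delta — hopeless before — runs at step 2 with the returned capacity in the pool.
No one abort is enough; case by case: bravo alone leaves delta blocked (short on type-A units); delta alone leaves bravo blocked (short on type-A units); alpha alone leaves bravo blocked (short on type-A units); golf alone leaves bravo blocked (short on type-A units); charlie alone leaves bravo blocked (short on type-A units).
Survivors finish in the order: charlie, delta, alpha. Step-by-step check (pool after the aborts first):
  pool = (2, 3)
  run charlie (needs (0, 1), free (2, 3)); after release of (3, 1) the pool is (5, 4)
  run delta (needs (5, 1), free (5, 4)); after release of (1, 1) the pool is (6, 5)
  run alpha (needs (3, 2), free (6, 5)); after release of (0, 2) the pool is (6, 7)


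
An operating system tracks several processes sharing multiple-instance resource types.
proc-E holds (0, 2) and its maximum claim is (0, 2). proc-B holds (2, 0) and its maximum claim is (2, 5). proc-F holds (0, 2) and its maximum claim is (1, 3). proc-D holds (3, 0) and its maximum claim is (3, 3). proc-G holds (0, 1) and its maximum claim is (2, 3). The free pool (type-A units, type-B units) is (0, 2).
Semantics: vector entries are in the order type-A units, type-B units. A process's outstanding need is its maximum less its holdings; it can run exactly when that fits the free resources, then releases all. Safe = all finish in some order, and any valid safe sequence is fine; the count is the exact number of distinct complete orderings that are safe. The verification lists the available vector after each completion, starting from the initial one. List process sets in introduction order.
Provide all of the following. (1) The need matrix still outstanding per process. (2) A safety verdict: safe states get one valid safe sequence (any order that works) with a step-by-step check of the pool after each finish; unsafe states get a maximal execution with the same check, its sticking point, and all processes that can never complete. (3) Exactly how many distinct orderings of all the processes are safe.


(1) Remaining need (order type-A units, type-B units):
  proc-E: (0, 0)
  proc-B: (0, 5)
  proc-F: (1, 1)
  proc-D: (0, 3)
  proc-G: (2, 2)
(2) The state is SAFE; one workable sequence: proc-E, proc-D, proc-F, proc-B, proc-G.
Key observation: no step in this order meets a requested resource exactly; the smallest headroom is 1, first reached at proc-D (need (0, 3), pool (0, 4)).
Check, step by step:
  pool = (0, 2)
  proc-E: need (0, 0) fits (0, 2); releases (0, 2), pool now (0, 4)
  proc-D: need (0, 3) fits (0, 4); releases (3, 0), pool now (3, 4)
  proc-F: need (1, 1) fits (3, 4); releases (0, 2), pool now (3, 6)
  proc-B: need (0, 5) fits (3, 6); releases (2, 0), pool now (5, 6)
  proc-G: need (2, 2) fits (5, 6); releases (0, 1), pool now (5, 7)
(3) The exact count: 4 of the possible complete orderings are safe sequences.


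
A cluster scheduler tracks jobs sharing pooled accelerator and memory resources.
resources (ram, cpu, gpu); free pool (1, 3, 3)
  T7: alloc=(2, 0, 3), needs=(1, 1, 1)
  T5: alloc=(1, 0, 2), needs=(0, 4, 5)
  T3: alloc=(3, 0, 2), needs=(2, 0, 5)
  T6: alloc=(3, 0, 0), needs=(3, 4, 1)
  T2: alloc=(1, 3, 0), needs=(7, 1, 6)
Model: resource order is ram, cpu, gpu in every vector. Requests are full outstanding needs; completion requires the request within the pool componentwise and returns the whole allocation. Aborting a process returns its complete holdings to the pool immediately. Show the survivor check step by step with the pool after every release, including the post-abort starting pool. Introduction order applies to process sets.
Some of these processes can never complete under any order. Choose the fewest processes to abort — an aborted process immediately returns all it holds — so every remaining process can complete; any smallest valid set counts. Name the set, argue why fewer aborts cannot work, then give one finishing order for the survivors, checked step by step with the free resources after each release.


The answer: abort T5.
Key observation: T2 was stuck for good until T5 gave back (1, 0, 2); in the order shown it finishes at step 3.
Why nothing smaller works: aborting no one leaves the state deadlocked as given.
One survivor order: T7, T3, T2, T6. Step-by-step check (post-abort pool first):
  pool = (2, 3, 5)
  run T7 (needs (1, 1, 1), free (2, 3, 5)); after release of (2, 0, 3) the pool is (4, 3, 8)
  run T3 (needs (2, 0, 5), free (4, 3, 8)); after release of (3, 0, 2) the pool is (7, 3, 10)
  run T2 (needs (7, 1, 6), free (7, 3, 10)); after release of (1, 3, 0) the pool is (8, 6, 10)
  run T6 (needs (3, 4, 1), free (8, 6, 10)); after release of (3, 0, 0) the pool is (11, 6, 10)


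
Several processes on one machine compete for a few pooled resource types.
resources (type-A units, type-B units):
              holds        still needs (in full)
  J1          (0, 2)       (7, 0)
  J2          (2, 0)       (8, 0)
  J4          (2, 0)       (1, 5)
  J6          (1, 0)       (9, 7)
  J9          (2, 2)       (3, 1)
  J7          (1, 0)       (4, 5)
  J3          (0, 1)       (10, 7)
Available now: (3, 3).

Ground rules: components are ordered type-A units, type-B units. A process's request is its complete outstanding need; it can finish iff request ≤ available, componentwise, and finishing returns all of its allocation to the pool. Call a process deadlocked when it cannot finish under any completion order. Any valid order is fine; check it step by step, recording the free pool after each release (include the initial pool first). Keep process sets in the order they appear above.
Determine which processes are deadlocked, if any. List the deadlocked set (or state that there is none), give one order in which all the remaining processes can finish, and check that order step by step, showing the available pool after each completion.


No process is deadlocked.
Key observation: J9 can run right away; the returned allocation unlocks the remaining processes in turn.
The rest can finish in the order J9, J7, J4, J1, J2, J6, J3. Walking it through:
  pool = (3, 3)
  J9: need (3, 1) fits (3, 3); releases (2, 2), pool now (5, 5)
  J7: need (4, 5) fits (5, 5); releases (1, 0), pool now (6, 5)
  J4: need (1, 5) fits (6, 5); releases (2, 0), pool now (8, 5)
  J1: need (7, 0) fits (8, 5); releases (0, 2), pool now (8, 7)
  J2: need (8, 0) fits (8, 7); releases (2, 0), pool now (10, 7)
  J6: need (9, 7) fits (10, 7); releases (1, 0), pool now (11, 7)
  J3: need (10, 7) fits (11, 7); releases (0, 1), pool now (11, 8)


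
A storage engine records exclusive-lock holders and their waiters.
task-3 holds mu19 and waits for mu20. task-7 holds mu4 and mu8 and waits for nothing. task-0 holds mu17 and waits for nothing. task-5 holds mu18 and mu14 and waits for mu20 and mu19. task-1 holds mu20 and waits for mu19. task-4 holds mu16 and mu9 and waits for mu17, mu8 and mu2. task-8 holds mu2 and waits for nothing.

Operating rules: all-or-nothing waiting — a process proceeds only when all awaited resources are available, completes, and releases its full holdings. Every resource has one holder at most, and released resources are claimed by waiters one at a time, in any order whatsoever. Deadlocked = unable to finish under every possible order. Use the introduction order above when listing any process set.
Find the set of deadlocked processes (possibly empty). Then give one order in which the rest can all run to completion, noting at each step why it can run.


Deadlocked set: task-3, task-5 and task-1.
Key observation: the cycle task-3 -> task-1 -> task-3 can never break — each member waits on the next; task-5 waits into the deadlock from upstream.
The rest can finish in the order task-0, task-8, task-7, task-4.
Walking it through:
  task-0 waits on nothing -> runs at once and releases mu17
  task-8 waits on nothing -> runs at once and releases mu2
  task-7 waits on nothing -> runs at once and releases mu4 and mu8
  run task-4 (all its waits — mu17, mu8 and mu2 — are resolved); releases mu16 and mu9


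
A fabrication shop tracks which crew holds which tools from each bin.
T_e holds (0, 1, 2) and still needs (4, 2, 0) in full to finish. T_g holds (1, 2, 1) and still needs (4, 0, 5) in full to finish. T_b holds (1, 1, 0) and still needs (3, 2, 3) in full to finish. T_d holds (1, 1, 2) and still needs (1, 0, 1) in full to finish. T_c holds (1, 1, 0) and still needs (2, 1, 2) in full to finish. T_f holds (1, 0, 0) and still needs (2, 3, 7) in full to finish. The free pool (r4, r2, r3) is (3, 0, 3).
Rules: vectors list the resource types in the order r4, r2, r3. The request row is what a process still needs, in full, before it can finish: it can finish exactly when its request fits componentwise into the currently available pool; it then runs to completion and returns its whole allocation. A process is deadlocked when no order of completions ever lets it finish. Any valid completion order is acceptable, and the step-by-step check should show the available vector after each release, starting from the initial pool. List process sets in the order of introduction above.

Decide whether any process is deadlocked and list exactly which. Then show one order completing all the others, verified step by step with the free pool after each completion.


No process is deadlocked.
Key observation: T_d leads a chain of completions in which each release enables another process.
One completion order for the rest: T_d, T_g, T_c, T_e, T_b, T_f. Verifying each step:
  pool = (3, 0, 3)
  T_d: need (1, 0, 1) fits (3, 0, 3); releases (1, 1, 2), pool now (4, 1, 5)
  T_g: need (4, 0, 5) fits (4, 1, 5); releases (1, 2, 1), pool now (5, 3, 6)
  T_c: need (2, 1, 2) fits (5, 3, 6); releases (1, 1, 0), pool now (6, 4, 6)
  T_e: need (4, 2, 0) fits (6, 4, 6); releases (0, 1, 2), pool now (6, 5, 8)
  T_b: need (3, 2, 3) fits (6, 5, 8); releases (1, 1, 0), pool now (7, 6, 8)
  T_f: need (2, 3, 7) fits (7, 6, 8); releases (1, 0, 0), pool now (8, 6, 8)


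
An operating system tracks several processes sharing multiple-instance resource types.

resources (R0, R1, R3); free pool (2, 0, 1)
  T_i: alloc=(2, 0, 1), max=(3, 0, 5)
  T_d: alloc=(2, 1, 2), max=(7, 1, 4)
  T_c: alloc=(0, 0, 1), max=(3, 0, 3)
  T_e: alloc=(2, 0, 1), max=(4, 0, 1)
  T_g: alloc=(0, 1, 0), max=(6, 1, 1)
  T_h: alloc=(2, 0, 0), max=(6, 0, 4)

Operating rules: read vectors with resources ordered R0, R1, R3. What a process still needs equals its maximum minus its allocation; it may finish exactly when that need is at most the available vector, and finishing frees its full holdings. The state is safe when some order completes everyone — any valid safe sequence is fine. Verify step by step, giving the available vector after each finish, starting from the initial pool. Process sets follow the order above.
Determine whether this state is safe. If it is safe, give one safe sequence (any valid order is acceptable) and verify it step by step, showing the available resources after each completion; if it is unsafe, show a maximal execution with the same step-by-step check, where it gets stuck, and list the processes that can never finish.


The state is UNSAFE.
Key observation: after T_e, T_c the pool peaks at (4, 0, 3), and each blocked process is short somewhere: T_i on R3; T_d on R0; T_g on R0; T_h on R3.
The run T_e, T_c cannot be extended any further. Walking it through:
  pool = (2, 0, 1)
  T_e needs (2, 0, 0) <= (2, 0, 1) -> finishes; pool += (2, 0, 1) = (4, 0, 2)
  T_c needs (3, 0, 2) <= (4, 0, 2) -> finishes; pool += (0, 0, 1) = (4, 0, 3)
  blocked: T_i wants (1, 0, 4), pool (4, 0, 3) — not enough R3
  blocked: T_d wants (5, 0, 2), pool (4, 0, 3) — not enough R0
  blocked: T_g wants (6, 0, 1), pool (4, 0, 3) — not enough R0
  blocked: T_h wants (4, 0, 4), pool (4, 0, 3) — not enough R3
Processes that can never finish: T_i, T_d, T_g and T_h.


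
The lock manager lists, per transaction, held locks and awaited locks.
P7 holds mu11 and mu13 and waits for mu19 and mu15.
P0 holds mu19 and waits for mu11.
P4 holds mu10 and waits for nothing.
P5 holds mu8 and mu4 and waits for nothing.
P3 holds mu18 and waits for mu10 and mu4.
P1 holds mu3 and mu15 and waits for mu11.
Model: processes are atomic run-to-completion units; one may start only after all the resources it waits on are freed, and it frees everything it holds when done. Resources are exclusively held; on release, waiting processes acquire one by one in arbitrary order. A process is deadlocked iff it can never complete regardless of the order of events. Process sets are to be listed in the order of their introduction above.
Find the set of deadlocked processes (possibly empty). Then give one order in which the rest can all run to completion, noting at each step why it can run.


Deadlocked: P7, P0 and P1.
Key observation: the loop P7 -> P0 -> P7 blocks itself forever; P1 is caught in further circular waits.
A valid finishing order for the others: P4, P5, P3.
Verifying each step:
  P4 waits on nothing -> runs at once and releases mu10
  P5 waits on nothing -> runs at once and releases mu8 and mu4
  P3 waits on mu10 and mu4 — all released -> runs and releases mu18


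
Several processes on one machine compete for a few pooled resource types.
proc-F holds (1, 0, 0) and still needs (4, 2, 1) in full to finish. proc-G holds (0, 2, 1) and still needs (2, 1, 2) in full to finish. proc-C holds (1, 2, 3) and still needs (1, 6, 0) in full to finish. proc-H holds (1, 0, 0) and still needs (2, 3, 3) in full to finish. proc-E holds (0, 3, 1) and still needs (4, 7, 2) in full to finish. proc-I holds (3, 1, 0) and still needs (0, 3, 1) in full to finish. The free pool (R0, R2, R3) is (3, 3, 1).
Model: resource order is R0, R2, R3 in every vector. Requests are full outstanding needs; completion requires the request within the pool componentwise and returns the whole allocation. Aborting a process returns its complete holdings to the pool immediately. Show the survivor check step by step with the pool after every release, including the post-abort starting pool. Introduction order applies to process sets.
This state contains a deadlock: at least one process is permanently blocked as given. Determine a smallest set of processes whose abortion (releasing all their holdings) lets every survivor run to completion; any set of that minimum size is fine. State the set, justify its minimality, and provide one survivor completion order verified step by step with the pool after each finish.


Minimum abort set: proc-E.
Key observation: no ordering could ever have run proc-C before the abort of proc-E; with (0, 3, 1) back in the pool it fits at step 1.
Why nothing smaller works: aborting no one leaves the state deadlocked as given.
The survivors complete as proc-C, proc-F, proc-H, proc-G, proc-I. Walking it through (starting from the post-abort pool):
  pool = (3, 6, 2)
  run proc-C (needs (1, 6, 0), free (3, 6, 2)); after release of (1, 2, 3) the pool is (4, 8, 5)
  run proc-F (needs (4, 2, 1), free (4, 8, 5)); after release of (1, 0, 0) the pool is (5, 8, 5)
  run proc-H (needs (2, 3, 3), free (5, 8, 5)); after release of (1, 0, 0) the pool is (6, 8, 5)
  run proc-G (needs (2, 1, 2), free (6, 8, 5)); after release of (0, 2, 1) the pool is (6, 10, 6)
  run proc-I (needs (0, 3, 1), free (6, 10, 6)); after release of (3, 1, 0) the pool is (9, 11, 6)


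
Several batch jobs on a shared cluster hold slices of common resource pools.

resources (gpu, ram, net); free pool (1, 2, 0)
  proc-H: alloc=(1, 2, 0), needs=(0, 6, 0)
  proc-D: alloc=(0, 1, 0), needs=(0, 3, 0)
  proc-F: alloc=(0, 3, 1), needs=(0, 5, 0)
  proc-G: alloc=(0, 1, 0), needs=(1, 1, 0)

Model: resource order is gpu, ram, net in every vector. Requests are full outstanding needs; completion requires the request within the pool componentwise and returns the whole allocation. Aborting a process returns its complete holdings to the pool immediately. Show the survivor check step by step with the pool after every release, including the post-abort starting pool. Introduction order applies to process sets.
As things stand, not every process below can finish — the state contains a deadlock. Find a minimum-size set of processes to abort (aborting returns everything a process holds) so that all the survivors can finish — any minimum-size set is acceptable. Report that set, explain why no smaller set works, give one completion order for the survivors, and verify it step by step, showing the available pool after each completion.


Minimum abort set: proc-H.
Key observation: the deadlocked proc-F becomes finishable only because proc-H released (1, 2, 0); it completes at step 2 below.
No smaller set exists: with zero aborts the deadlock remains.
The survivors complete as proc-G, proc-F, proc-D. Step-by-step check (starting from the post-abort pool):
  pool = (2, 4, 0)
  proc-G needs (1, 1, 0) <= (2, 4, 0) -> finishes; pool += (0, 1, 0) = (2, 5, 0)
  proc-F needs (0, 5, 0) <= (2, 5, 0) -> finishes; pool += (0, 3, 1) = (2, 8, 1)
  proc-D needs (0, 3, 0) <= (2, 8, 1) -> finishes; pool += (0, 1, 0) = (2, 9, 1)
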